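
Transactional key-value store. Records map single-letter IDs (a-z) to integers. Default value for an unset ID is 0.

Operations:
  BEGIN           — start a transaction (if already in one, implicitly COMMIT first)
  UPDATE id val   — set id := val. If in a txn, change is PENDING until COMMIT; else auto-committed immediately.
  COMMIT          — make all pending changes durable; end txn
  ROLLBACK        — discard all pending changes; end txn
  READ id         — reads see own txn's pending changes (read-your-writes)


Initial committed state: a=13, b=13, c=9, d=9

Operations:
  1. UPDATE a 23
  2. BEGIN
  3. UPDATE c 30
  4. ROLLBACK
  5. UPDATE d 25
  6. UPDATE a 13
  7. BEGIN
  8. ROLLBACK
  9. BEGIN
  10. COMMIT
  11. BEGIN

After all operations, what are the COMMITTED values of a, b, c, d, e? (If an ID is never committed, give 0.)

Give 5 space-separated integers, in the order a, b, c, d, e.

Initial committed: {a=13, b=13, c=9, d=9}
Op 1: UPDATE a=23 (auto-commit; committed a=23)
Op 2: BEGIN: in_txn=True, pending={}
Op 3: UPDATE c=30 (pending; pending now {c=30})
Op 4: ROLLBACK: discarded pending ['c']; in_txn=False
Op 5: UPDATE d=25 (auto-commit; committed d=25)
Op 6: UPDATE a=13 (auto-commit; committed a=13)
Op 7: BEGIN: in_txn=True, pending={}
Op 8: ROLLBACK: discarded pending []; in_txn=False
Op 9: BEGIN: in_txn=True, pending={}
Op 10: COMMIT: merged [] into committed; committed now {a=13, b=13, c=9, d=25}
Op 11: BEGIN: in_txn=True, pending={}
Final committed: {a=13, b=13, c=9, d=25}

Answer: 13 13 9 25 0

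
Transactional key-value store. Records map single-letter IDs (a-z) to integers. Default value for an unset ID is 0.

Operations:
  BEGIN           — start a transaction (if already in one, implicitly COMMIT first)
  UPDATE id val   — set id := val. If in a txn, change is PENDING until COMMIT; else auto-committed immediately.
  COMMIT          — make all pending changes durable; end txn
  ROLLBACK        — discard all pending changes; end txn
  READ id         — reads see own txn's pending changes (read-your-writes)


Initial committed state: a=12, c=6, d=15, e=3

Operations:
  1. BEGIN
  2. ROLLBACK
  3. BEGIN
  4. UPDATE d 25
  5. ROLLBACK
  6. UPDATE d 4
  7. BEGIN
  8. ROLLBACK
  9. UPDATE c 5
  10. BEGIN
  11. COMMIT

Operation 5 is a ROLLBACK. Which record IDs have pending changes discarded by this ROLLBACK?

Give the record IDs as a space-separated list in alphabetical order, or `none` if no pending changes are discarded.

Answer: d

Derivation:
Initial committed: {a=12, c=6, d=15, e=3}
Op 1: BEGIN: in_txn=True, pending={}
Op 2: ROLLBACK: discarded pending []; in_txn=False
Op 3: BEGIN: in_txn=True, pending={}
Op 4: UPDATE d=25 (pending; pending now {d=25})
Op 5: ROLLBACK: discarded pending ['d']; in_txn=False
Op 6: UPDATE d=4 (auto-commit; committed d=4)
Op 7: BEGIN: in_txn=True, pending={}
Op 8: ROLLBACK: discarded pending []; in_txn=False
Op 9: UPDATE c=5 (auto-commit; committed c=5)
Op 10: BEGIN: in_txn=True, pending={}
Op 11: COMMIT: merged [] into committed; committed now {a=12, c=5, d=4, e=3}
ROLLBACK at op 5 discards: ['d']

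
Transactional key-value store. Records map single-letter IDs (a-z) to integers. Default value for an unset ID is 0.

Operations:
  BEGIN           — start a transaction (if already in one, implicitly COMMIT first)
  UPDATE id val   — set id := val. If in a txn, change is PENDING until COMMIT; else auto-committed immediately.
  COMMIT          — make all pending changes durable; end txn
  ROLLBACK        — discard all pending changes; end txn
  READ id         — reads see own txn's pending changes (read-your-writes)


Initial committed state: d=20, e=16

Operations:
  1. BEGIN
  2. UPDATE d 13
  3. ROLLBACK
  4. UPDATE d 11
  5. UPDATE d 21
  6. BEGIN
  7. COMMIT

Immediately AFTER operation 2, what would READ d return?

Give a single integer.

Initial committed: {d=20, e=16}
Op 1: BEGIN: in_txn=True, pending={}
Op 2: UPDATE d=13 (pending; pending now {d=13})
After op 2: visible(d) = 13 (pending={d=13}, committed={d=20, e=16})

Answer: 13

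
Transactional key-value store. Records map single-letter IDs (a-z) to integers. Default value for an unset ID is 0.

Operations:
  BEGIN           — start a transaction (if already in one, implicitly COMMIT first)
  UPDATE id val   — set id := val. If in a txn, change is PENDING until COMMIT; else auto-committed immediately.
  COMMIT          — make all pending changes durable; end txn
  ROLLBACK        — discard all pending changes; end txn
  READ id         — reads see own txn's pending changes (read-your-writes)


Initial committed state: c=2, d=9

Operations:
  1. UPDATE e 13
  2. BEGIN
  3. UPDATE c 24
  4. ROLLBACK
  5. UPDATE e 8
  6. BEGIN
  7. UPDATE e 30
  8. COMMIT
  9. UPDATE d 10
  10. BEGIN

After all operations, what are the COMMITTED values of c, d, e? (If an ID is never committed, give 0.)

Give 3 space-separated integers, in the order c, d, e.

Initial committed: {c=2, d=9}
Op 1: UPDATE e=13 (auto-commit; committed e=13)
Op 2: BEGIN: in_txn=True, pending={}
Op 3: UPDATE c=24 (pending; pending now {c=24})
Op 4: ROLLBACK: discarded pending ['c']; in_txn=False
Op 5: UPDATE e=8 (auto-commit; committed e=8)
Op 6: BEGIN: in_txn=True, pending={}
Op 7: UPDATE e=30 (pending; pending now {e=30})
Op 8: COMMIT: merged ['e'] into committed; committed now {c=2, d=9, e=30}
Op 9: UPDATE d=10 (auto-commit; committed d=10)
Op 10: BEGIN: in_txn=True, pending={}
Final committed: {c=2, d=10, e=30}

Answer: 2 10 30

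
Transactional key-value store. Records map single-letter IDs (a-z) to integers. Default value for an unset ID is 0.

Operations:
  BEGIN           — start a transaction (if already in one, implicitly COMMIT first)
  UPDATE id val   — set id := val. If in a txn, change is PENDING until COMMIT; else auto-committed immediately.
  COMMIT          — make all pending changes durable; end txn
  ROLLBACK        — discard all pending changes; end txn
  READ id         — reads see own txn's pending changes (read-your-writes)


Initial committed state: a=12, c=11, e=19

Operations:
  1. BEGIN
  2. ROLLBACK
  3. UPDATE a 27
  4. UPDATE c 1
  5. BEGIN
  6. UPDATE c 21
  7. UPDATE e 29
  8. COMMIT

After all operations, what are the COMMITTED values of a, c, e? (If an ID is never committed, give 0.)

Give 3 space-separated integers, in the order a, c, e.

Initial committed: {a=12, c=11, e=19}
Op 1: BEGIN: in_txn=True, pending={}
Op 2: ROLLBACK: discarded pending []; in_txn=False
Op 3: UPDATE a=27 (auto-commit; committed a=27)
Op 4: UPDATE c=1 (auto-commit; committed c=1)
Op 5: BEGIN: in_txn=True, pending={}
Op 6: UPDATE c=21 (pending; pending now {c=21})
Op 7: UPDATE e=29 (pending; pending now {c=21, e=29})
Op 8: COMMIT: merged ['c', 'e'] into committed; committed now {a=27, c=21, e=29}
Final committed: {a=27, c=21, e=29}

Answer: 27 21 29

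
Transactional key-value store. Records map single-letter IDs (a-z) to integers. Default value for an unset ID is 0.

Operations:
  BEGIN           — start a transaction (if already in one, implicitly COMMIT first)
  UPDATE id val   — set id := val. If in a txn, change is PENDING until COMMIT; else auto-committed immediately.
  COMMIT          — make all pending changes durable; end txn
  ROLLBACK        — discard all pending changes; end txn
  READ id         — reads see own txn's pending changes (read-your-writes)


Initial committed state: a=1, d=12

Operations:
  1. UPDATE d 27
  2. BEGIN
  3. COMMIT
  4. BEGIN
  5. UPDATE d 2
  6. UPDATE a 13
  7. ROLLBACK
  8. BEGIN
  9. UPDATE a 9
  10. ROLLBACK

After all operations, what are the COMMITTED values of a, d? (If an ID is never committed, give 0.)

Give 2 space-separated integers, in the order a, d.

Initial committed: {a=1, d=12}
Op 1: UPDATE d=27 (auto-commit; committed d=27)
Op 2: BEGIN: in_txn=True, pending={}
Op 3: COMMIT: merged [] into committed; committed now {a=1, d=27}
Op 4: BEGIN: in_txn=True, pending={}
Op 5: UPDATE d=2 (pending; pending now {d=2})
Op 6: UPDATE a=13 (pending; pending now {a=13, d=2})
Op 7: ROLLBACK: discarded pending ['a', 'd']; in_txn=False
Op 8: BEGIN: in_txn=True, pending={}
Op 9: UPDATE a=9 (pending; pending now {a=9})
Op 10: ROLLBACK: discarded pending ['a']; in_txn=False
Final committed: {a=1, d=27}

Answer: 1 27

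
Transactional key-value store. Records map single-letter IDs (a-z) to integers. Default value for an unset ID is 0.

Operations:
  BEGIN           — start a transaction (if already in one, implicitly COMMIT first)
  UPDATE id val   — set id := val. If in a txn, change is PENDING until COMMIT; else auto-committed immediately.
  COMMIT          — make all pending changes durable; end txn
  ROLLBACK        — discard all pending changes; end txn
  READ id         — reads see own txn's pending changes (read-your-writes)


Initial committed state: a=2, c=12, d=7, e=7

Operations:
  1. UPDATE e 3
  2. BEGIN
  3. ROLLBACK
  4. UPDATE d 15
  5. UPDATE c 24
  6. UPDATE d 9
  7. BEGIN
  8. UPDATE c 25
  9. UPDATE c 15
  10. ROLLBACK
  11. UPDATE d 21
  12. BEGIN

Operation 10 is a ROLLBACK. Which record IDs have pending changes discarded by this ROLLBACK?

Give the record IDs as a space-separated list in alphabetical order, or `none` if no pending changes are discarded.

Initial committed: {a=2, c=12, d=7, e=7}
Op 1: UPDATE e=3 (auto-commit; committed e=3)
Op 2: BEGIN: in_txn=True, pending={}
Op 3: ROLLBACK: discarded pending []; in_txn=False
Op 4: UPDATE d=15 (auto-commit; committed d=15)
Op 5: UPDATE c=24 (auto-commit; committed c=24)
Op 6: UPDATE d=9 (auto-commit; committed d=9)
Op 7: BEGIN: in_txn=True, pending={}
Op 8: UPDATE c=25 (pending; pending now {c=25})
Op 9: UPDATE c=15 (pending; pending now {c=15})
Op 10: ROLLBACK: discarded pending ['c']; in_txn=False
Op 11: UPDATE d=21 (auto-commit; committed d=21)
Op 12: BEGIN: in_txn=True, pending={}
ROLLBACK at op 10 discards: ['c']

Answer: c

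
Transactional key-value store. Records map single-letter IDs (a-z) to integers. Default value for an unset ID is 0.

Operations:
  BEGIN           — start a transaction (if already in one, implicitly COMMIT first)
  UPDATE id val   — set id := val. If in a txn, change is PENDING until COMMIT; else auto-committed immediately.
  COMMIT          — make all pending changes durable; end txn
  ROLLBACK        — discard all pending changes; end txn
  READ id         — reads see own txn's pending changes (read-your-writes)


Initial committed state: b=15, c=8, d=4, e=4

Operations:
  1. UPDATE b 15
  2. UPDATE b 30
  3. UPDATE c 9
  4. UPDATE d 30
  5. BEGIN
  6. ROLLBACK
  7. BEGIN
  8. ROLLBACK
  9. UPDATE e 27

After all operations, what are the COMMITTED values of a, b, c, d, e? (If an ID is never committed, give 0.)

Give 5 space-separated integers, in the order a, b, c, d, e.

Initial committed: {b=15, c=8, d=4, e=4}
Op 1: UPDATE b=15 (auto-commit; committed b=15)
Op 2: UPDATE b=30 (auto-commit; committed b=30)
Op 3: UPDATE c=9 (auto-commit; committed c=9)
Op 4: UPDATE d=30 (auto-commit; committed d=30)
Op 5: BEGIN: in_txn=True, pending={}
Op 6: ROLLBACK: discarded pending []; in_txn=False
Op 7: BEGIN: in_txn=True, pending={}
Op 8: ROLLBACK: discarded pending []; in_txn=False
Op 9: UPDATE e=27 (auto-commit; committed e=27)
Final committed: {b=30, c=9, d=30, e=27}

Answer: 0 30 9 30 27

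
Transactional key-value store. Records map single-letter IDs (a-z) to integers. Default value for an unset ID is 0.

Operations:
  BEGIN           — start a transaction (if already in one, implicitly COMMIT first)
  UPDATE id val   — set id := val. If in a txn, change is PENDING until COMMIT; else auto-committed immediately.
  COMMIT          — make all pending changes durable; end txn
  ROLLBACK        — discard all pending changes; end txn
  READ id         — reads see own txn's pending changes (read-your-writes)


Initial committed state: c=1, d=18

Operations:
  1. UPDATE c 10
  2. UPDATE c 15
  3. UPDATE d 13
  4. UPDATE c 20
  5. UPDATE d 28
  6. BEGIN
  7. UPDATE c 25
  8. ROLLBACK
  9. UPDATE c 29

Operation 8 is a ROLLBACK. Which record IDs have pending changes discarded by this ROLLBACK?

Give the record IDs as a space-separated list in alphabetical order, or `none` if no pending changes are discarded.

Answer: c

Derivation:
Initial committed: {c=1, d=18}
Op 1: UPDATE c=10 (auto-commit; committed c=10)
Op 2: UPDATE c=15 (auto-commit; committed c=15)
Op 3: UPDATE d=13 (auto-commit; committed d=13)
Op 4: UPDATE c=20 (auto-commit; committed c=20)
Op 5: UPDATE d=28 (auto-commit; committed d=28)
Op 6: BEGIN: in_txn=True, pending={}
Op 7: UPDATE c=25 (pending; pending now {c=25})
Op 8: ROLLBACK: discarded pending ['c']; in_txn=False
Op 9: UPDATE c=29 (auto-commit; committed c=29)
ROLLBACK at op 8 discards: ['c']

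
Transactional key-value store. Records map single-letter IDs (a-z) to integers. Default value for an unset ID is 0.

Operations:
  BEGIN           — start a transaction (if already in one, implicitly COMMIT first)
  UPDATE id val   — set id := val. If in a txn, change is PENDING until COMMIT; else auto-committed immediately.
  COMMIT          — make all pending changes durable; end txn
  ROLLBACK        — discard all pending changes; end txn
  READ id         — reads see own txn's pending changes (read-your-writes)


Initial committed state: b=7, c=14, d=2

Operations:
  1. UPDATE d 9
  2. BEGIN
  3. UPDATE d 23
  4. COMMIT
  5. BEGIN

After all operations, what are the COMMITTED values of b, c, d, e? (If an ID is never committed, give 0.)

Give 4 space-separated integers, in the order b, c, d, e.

Answer: 7 14 23 0

Derivation:
Initial committed: {b=7, c=14, d=2}
Op 1: UPDATE d=9 (auto-commit; committed d=9)
Op 2: BEGIN: in_txn=True, pending={}
Op 3: UPDATE d=23 (pending; pending now {d=23})
Op 4: COMMIT: merged ['d'] into committed; committed now {b=7, c=14, d=23}
Op 5: BEGIN: in_txn=True, pending={}
Final committed: {b=7, c=14, d=23}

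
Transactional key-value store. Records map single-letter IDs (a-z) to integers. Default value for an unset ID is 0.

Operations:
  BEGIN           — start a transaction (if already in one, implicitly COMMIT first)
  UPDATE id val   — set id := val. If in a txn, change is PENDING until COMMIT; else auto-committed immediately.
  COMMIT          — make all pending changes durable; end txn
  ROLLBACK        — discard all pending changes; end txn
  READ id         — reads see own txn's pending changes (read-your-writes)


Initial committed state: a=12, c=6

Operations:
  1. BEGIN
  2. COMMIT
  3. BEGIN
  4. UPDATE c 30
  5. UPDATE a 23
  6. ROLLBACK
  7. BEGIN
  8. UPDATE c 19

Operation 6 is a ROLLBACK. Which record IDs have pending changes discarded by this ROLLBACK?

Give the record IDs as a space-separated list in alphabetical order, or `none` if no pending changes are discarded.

Initial committed: {a=12, c=6}
Op 1: BEGIN: in_txn=True, pending={}
Op 2: COMMIT: merged [] into committed; committed now {a=12, c=6}
Op 3: BEGIN: in_txn=True, pending={}
Op 4: UPDATE c=30 (pending; pending now {c=30})
Op 5: UPDATE a=23 (pending; pending now {a=23, c=30})
Op 6: ROLLBACK: discarded pending ['a', 'c']; in_txn=False
Op 7: BEGIN: in_txn=True, pending={}
Op 8: UPDATE c=19 (pending; pending now {c=19})
ROLLBACK at op 6 discards: ['a', 'c']

Answer: a c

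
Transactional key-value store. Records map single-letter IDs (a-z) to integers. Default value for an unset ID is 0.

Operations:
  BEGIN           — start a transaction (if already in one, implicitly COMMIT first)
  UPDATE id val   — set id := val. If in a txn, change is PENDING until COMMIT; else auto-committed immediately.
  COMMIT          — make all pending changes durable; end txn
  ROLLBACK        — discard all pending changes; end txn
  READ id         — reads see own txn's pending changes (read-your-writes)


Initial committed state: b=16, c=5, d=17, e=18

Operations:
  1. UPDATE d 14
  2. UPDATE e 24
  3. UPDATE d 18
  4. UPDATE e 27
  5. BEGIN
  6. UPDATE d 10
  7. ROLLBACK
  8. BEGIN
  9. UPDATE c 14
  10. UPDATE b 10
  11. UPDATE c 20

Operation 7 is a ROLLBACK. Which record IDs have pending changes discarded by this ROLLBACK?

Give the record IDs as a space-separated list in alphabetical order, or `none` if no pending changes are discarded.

Answer: d

Derivation:
Initial committed: {b=16, c=5, d=17, e=18}
Op 1: UPDATE d=14 (auto-commit; committed d=14)
Op 2: UPDATE e=24 (auto-commit; committed e=24)
Op 3: UPDATE d=18 (auto-commit; committed d=18)
Op 4: UPDATE e=27 (auto-commit; committed e=27)
Op 5: BEGIN: in_txn=True, pending={}
Op 6: UPDATE d=10 (pending; pending now {d=10})
Op 7: ROLLBACK: discarded pending ['d']; in_txn=False
Op 8: BEGIN: in_txn=True, pending={}
Op 9: UPDATE c=14 (pending; pending now {c=14})
Op 10: UPDATE b=10 (pending; pending now {b=10, c=14})
Op 11: UPDATE c=20 (pending; pending now {b=10, c=20})
ROLLBACK at op 7 discards: ['d']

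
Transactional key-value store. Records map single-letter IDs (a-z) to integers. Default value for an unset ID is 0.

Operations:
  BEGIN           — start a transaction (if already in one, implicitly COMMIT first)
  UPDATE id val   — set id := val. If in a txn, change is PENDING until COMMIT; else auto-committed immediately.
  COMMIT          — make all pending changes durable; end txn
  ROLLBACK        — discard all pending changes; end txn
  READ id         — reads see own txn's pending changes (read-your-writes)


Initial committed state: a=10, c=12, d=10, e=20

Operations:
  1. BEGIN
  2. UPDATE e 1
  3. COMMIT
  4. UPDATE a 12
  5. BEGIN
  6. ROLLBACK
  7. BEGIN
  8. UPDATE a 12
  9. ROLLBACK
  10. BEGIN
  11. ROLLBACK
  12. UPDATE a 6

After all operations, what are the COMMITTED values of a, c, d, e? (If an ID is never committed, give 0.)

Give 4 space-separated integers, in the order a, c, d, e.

Answer: 6 12 10 1

Derivation:
Initial committed: {a=10, c=12, d=10, e=20}
Op 1: BEGIN: in_txn=True, pending={}
Op 2: UPDATE e=1 (pending; pending now {e=1})
Op 3: COMMIT: merged ['e'] into committed; committed now {a=10, c=12, d=10, e=1}
Op 4: UPDATE a=12 (auto-commit; committed a=12)
Op 5: BEGIN: in_txn=True, pending={}
Op 6: ROLLBACK: discarded pending []; in_txn=False
Op 7: BEGIN: in_txn=True, pending={}
Op 8: UPDATE a=12 (pending; pending now {a=12})
Op 9: ROLLBACK: discarded pending ['a']; in_txn=False
Op 10: BEGIN: in_txn=True, pending={}
Op 11: ROLLBACK: discarded pending []; in_txn=False
Op 12: UPDATE a=6 (auto-commit; committed a=6)
Final committed: {a=6, c=12, d=10, e=1}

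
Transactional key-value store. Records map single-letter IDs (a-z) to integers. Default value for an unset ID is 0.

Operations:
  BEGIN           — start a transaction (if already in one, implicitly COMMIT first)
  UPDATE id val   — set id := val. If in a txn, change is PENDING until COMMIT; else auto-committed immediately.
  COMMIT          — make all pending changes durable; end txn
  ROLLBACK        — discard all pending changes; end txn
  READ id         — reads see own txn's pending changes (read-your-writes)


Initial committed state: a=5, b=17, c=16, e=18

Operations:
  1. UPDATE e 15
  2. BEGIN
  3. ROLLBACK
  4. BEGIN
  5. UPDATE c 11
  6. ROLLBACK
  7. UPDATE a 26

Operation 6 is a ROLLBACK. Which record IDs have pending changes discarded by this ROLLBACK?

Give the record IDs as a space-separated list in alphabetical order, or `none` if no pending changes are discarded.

Initial committed: {a=5, b=17, c=16, e=18}
Op 1: UPDATE e=15 (auto-commit; committed e=15)
Op 2: BEGIN: in_txn=True, pending={}
Op 3: ROLLBACK: discarded pending []; in_txn=False
Op 4: BEGIN: in_txn=True, pending={}
Op 5: UPDATE c=11 (pending; pending now {c=11})
Op 6: ROLLBACK: discarded pending ['c']; in_txn=False
Op 7: UPDATE a=26 (auto-commit; committed a=26)
ROLLBACK at op 6 discards: ['c']

Answer: c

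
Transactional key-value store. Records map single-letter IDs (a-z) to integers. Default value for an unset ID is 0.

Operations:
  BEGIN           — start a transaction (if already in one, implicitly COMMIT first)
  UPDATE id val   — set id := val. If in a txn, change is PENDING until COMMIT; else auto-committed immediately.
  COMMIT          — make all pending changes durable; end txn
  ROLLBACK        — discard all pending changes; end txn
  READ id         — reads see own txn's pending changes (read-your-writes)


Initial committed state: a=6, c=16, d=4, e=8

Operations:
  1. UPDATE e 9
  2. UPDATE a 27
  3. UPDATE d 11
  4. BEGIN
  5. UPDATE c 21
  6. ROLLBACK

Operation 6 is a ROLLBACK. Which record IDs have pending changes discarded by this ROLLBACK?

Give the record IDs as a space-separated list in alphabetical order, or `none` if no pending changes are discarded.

Answer: c

Derivation:
Initial committed: {a=6, c=16, d=4, e=8}
Op 1: UPDATE e=9 (auto-commit; committed e=9)
Op 2: UPDATE a=27 (auto-commit; committed a=27)
Op 3: UPDATE d=11 (auto-commit; committed d=11)
Op 4: BEGIN: in_txn=True, pending={}
Op 5: UPDATE c=21 (pending; pending now {c=21})
Op 6: ROLLBACK: discarded pending ['c']; in_txn=False
ROLLBACK at op 6 discards: ['c']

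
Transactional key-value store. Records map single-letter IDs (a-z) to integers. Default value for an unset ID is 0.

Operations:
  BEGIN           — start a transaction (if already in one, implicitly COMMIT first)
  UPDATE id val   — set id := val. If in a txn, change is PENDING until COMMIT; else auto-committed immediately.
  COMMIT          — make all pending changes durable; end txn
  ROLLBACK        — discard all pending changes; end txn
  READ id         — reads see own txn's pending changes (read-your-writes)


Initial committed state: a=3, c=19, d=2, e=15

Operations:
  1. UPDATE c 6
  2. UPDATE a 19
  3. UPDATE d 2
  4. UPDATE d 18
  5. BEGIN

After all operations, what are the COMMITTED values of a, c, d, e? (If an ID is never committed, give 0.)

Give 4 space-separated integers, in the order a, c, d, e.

Initial committed: {a=3, c=19, d=2, e=15}
Op 1: UPDATE c=6 (auto-commit; committed c=6)
Op 2: UPDATE a=19 (auto-commit; committed a=19)
Op 3: UPDATE d=2 (auto-commit; committed d=2)
Op 4: UPDATE d=18 (auto-commit; committed d=18)
Op 5: BEGIN: in_txn=True, pending={}
Final committed: {a=19, c=6, d=18, e=15}

Answer: 19 6 18 15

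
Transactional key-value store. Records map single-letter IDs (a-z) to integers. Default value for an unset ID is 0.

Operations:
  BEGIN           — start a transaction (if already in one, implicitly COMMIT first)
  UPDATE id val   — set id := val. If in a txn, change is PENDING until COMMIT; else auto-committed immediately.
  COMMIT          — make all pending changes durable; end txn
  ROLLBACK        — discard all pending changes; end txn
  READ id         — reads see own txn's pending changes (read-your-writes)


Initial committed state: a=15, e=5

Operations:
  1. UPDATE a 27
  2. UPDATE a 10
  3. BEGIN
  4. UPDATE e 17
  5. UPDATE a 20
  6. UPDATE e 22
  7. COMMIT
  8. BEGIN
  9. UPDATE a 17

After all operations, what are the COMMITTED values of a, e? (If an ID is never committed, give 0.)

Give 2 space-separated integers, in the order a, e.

Answer: 20 22

Derivation:
Initial committed: {a=15, e=5}
Op 1: UPDATE a=27 (auto-commit; committed a=27)
Op 2: UPDATE a=10 (auto-commit; committed a=10)
Op 3: BEGIN: in_txn=True, pending={}
Op 4: UPDATE e=17 (pending; pending now {e=17})
Op 5: UPDATE a=20 (pending; pending now {a=20, e=17})
Op 6: UPDATE e=22 (pending; pending now {a=20, e=22})
Op 7: COMMIT: merged ['a', 'e'] into committed; committed now {a=20, e=22}
Op 8: BEGIN: in_txn=True, pending={}
Op 9: UPDATE a=17 (pending; pending now {a=17})
Final committed: {a=20, e=22}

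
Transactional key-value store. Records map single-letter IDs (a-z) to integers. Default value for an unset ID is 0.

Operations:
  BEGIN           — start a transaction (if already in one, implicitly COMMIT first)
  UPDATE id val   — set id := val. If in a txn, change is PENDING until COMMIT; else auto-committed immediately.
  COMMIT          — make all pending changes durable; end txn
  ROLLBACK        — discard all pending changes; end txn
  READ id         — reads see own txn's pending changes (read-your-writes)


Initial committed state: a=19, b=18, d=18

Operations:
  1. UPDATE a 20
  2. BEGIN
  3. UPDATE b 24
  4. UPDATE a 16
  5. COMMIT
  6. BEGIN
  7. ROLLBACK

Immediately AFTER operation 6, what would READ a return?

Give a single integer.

Initial committed: {a=19, b=18, d=18}
Op 1: UPDATE a=20 (auto-commit; committed a=20)
Op 2: BEGIN: in_txn=True, pending={}
Op 3: UPDATE b=24 (pending; pending now {b=24})
Op 4: UPDATE a=16 (pending; pending now {a=16, b=24})
Op 5: COMMIT: merged ['a', 'b'] into committed; committed now {a=16, b=24, d=18}
Op 6: BEGIN: in_txn=True, pending={}
After op 6: visible(a) = 16 (pending={}, committed={a=16, b=24, d=18})

Answer: 16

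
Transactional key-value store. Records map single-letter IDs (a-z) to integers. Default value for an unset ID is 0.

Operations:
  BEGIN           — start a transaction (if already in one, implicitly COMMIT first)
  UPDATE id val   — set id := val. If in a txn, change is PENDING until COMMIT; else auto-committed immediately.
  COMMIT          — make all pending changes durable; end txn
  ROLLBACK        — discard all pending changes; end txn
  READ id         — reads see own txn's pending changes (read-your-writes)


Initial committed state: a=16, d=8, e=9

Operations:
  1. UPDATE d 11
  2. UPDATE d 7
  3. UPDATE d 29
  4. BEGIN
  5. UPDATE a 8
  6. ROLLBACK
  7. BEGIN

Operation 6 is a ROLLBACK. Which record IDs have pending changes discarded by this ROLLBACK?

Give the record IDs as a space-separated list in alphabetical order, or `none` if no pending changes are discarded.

Answer: a

Derivation:
Initial committed: {a=16, d=8, e=9}
Op 1: UPDATE d=11 (auto-commit; committed d=11)
Op 2: UPDATE d=7 (auto-commit; committed d=7)
Op 3: UPDATE d=29 (auto-commit; committed d=29)
Op 4: BEGIN: in_txn=True, pending={}
Op 5: UPDATE a=8 (pending; pending now {a=8})
Op 6: ROLLBACK: discarded pending ['a']; in_txn=False
Op 7: BEGIN: in_txn=True, pending={}
ROLLBACK at op 6 discards: ['a']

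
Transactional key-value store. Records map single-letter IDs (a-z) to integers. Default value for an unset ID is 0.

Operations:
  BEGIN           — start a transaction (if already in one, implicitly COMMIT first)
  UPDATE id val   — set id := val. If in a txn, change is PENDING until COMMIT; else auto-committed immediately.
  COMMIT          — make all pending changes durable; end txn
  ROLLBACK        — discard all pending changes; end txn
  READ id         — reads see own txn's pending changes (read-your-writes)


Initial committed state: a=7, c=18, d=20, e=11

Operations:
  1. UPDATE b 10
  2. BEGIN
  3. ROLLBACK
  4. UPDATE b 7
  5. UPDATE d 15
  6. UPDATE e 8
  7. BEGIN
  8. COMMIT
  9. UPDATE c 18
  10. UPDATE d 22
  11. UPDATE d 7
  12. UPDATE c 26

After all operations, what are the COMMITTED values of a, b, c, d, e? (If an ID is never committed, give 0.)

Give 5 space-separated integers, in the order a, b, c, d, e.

Initial committed: {a=7, c=18, d=20, e=11}
Op 1: UPDATE b=10 (auto-commit; committed b=10)
Op 2: BEGIN: in_txn=True, pending={}
Op 3: ROLLBACK: discarded pending []; in_txn=False
Op 4: UPDATE b=7 (auto-commit; committed b=7)
Op 5: UPDATE d=15 (auto-commit; committed d=15)
Op 6: UPDATE e=8 (auto-commit; committed e=8)
Op 7: BEGIN: in_txn=True, pending={}
Op 8: COMMIT: merged [] into committed; committed now {a=7, b=7, c=18, d=15, e=8}
Op 9: UPDATE c=18 (auto-commit; committed c=18)
Op 10: UPDATE d=22 (auto-commit; committed d=22)
Op 11: UPDATE d=7 (auto-commit; committed d=7)
Op 12: UPDATE c=26 (auto-commit; committed c=26)
Final committed: {a=7, b=7, c=26, d=7, e=8}

Answer: 7 7 26 7 8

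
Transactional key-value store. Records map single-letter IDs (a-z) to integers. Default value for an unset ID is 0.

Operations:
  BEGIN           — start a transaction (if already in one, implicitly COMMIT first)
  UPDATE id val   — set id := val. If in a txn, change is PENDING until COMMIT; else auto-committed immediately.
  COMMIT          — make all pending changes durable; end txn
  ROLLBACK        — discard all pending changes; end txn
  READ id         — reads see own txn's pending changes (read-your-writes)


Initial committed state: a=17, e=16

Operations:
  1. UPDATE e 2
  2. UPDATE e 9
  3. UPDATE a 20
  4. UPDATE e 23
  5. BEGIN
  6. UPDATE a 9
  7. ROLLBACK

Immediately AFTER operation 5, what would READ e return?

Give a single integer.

Initial committed: {a=17, e=16}
Op 1: UPDATE e=2 (auto-commit; committed e=2)
Op 2: UPDATE e=9 (auto-commit; committed e=9)
Op 3: UPDATE a=20 (auto-commit; committed a=20)
Op 4: UPDATE e=23 (auto-commit; committed e=23)
Op 5: BEGIN: in_txn=True, pending={}
After op 5: visible(e) = 23 (pending={}, committed={a=20, e=23})

Answer: 23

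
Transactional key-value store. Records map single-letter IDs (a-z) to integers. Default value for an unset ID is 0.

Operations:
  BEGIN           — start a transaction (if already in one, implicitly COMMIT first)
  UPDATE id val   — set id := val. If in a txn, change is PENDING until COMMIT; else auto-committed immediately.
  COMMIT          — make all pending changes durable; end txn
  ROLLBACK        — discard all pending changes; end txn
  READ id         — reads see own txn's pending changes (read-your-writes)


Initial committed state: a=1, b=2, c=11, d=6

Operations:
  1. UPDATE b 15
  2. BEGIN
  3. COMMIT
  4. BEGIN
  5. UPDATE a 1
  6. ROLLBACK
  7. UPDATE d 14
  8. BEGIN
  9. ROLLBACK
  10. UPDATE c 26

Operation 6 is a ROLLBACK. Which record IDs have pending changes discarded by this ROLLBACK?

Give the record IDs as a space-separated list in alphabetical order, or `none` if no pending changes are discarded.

Answer: a

Derivation:
Initial committed: {a=1, b=2, c=11, d=6}
Op 1: UPDATE b=15 (auto-commit; committed b=15)
Op 2: BEGIN: in_txn=True, pending={}
Op 3: COMMIT: merged [] into committed; committed now {a=1, b=15, c=11, d=6}
Op 4: BEGIN: in_txn=True, pending={}
Op 5: UPDATE a=1 (pending; pending now {a=1})
Op 6: ROLLBACK: discarded pending ['a']; in_txn=False
Op 7: UPDATE d=14 (auto-commit; committed d=14)
Op 8: BEGIN: in_txn=True, pending={}
Op 9: ROLLBACK: discarded pending []; in_txn=False
Op 10: UPDATE c=26 (auto-commit; committed c=26)
ROLLBACK at op 6 discards: ['a']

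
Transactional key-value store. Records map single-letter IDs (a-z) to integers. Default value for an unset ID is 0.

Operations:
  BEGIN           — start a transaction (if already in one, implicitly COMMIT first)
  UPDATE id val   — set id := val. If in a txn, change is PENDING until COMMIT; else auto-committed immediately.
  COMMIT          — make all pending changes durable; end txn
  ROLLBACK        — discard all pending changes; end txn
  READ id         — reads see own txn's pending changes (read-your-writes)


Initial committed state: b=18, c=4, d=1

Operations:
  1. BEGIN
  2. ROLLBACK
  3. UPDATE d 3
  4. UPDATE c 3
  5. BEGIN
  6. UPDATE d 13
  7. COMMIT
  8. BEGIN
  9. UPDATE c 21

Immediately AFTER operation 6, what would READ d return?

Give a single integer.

Answer: 13

Derivation:
Initial committed: {b=18, c=4, d=1}
Op 1: BEGIN: in_txn=True, pending={}
Op 2: ROLLBACK: discarded pending []; in_txn=False
Op 3: UPDATE d=3 (auto-commit; committed d=3)
Op 4: UPDATE c=3 (auto-commit; committed c=3)
Op 5: BEGIN: in_txn=True, pending={}
Op 6: UPDATE d=13 (pending; pending now {d=13})
After op 6: visible(d) = 13 (pending={d=13}, committed={b=18, c=3, d=3})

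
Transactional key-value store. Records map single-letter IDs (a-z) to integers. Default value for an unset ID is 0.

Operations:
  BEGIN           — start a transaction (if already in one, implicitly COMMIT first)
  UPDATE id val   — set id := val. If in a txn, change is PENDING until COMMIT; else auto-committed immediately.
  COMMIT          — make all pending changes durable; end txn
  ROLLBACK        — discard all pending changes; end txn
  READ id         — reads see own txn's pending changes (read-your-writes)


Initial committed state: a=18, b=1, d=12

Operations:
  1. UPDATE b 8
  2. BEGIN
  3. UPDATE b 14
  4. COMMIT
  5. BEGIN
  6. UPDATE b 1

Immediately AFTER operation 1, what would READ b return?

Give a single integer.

Initial committed: {a=18, b=1, d=12}
Op 1: UPDATE b=8 (auto-commit; committed b=8)
After op 1: visible(b) = 8 (pending={}, committed={a=18, b=8, d=12})

Answer: 8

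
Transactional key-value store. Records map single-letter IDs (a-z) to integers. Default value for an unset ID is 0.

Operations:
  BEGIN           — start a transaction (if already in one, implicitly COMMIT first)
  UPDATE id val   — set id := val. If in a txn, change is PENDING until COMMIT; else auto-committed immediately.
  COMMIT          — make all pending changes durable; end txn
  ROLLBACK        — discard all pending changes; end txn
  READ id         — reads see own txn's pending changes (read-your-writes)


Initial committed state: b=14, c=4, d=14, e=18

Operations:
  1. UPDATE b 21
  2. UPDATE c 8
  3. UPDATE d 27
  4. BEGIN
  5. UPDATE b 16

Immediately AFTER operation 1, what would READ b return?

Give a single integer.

Initial committed: {b=14, c=4, d=14, e=18}
Op 1: UPDATE b=21 (auto-commit; committed b=21)
After op 1: visible(b) = 21 (pending={}, committed={b=21, c=4, d=14, e=18})

Answer: 21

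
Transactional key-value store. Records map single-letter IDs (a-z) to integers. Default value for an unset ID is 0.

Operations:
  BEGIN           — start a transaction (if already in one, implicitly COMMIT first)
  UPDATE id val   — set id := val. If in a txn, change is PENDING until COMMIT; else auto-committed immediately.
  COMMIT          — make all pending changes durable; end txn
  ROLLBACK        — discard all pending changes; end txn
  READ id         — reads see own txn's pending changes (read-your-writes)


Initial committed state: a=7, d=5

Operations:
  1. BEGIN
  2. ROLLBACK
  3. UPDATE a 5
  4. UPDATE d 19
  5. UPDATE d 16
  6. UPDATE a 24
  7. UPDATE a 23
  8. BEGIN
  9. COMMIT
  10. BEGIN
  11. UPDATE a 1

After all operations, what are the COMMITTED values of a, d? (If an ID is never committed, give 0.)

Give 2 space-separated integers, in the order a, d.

Initial committed: {a=7, d=5}
Op 1: BEGIN: in_txn=True, pending={}
Op 2: ROLLBACK: discarded pending []; in_txn=False
Op 3: UPDATE a=5 (auto-commit; committed a=5)
Op 4: UPDATE d=19 (auto-commit; committed d=19)
Op 5: UPDATE d=16 (auto-commit; committed d=16)
Op 6: UPDATE a=24 (auto-commit; committed a=24)
Op 7: UPDATE a=23 (auto-commit; committed a=23)
Op 8: BEGIN: in_txn=True, pending={}
Op 9: COMMIT: merged [] into committed; committed now {a=23, d=16}
Op 10: BEGIN: in_txn=True, pending={}
Op 11: UPDATE a=1 (pending; pending now {a=1})
Final committed: {a=23, d=16}

Answer: 23 16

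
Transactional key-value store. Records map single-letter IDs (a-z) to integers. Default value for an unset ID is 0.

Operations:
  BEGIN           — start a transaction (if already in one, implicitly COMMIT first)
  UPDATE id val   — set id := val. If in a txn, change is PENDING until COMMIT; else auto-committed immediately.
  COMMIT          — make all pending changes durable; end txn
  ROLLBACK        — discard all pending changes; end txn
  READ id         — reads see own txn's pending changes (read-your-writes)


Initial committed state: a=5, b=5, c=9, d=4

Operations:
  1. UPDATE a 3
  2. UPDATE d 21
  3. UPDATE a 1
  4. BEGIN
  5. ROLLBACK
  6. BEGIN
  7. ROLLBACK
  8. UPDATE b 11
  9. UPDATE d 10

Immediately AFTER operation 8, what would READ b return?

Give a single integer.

Initial committed: {a=5, b=5, c=9, d=4}
Op 1: UPDATE a=3 (auto-commit; committed a=3)
Op 2: UPDATE d=21 (auto-commit; committed d=21)
Op 3: UPDATE a=1 (auto-commit; committed a=1)
Op 4: BEGIN: in_txn=True, pending={}
Op 5: ROLLBACK: discarded pending []; in_txn=False
Op 6: BEGIN: in_txn=True, pending={}
Op 7: ROLLBACK: discarded pending []; in_txn=False
Op 8: UPDATE b=11 (auto-commit; committed b=11)
After op 8: visible(b) = 11 (pending={}, committed={a=1, b=11, c=9, d=21})

Answer: 11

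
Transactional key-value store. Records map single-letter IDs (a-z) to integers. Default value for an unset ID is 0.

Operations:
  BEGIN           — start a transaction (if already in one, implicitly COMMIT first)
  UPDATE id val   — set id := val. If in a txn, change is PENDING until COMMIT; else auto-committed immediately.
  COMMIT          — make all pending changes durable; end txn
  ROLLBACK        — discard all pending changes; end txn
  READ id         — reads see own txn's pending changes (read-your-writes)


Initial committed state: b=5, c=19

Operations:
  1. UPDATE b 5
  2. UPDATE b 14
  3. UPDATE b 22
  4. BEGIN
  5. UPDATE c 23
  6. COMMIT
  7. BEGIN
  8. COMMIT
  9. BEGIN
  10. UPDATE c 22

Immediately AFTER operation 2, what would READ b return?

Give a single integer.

Initial committed: {b=5, c=19}
Op 1: UPDATE b=5 (auto-commit; committed b=5)
Op 2: UPDATE b=14 (auto-commit; committed b=14)
After op 2: visible(b) = 14 (pending={}, committed={b=14, c=19})

Answer: 14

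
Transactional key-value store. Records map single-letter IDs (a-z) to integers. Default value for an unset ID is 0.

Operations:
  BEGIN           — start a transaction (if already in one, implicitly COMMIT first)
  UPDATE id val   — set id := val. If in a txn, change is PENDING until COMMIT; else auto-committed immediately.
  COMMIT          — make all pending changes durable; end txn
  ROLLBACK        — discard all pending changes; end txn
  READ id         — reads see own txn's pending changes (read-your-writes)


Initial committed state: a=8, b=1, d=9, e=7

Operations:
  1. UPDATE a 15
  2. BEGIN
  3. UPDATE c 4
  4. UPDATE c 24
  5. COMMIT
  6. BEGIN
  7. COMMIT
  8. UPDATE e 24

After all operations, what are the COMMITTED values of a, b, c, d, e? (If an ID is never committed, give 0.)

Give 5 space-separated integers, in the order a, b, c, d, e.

Initial committed: {a=8, b=1, d=9, e=7}
Op 1: UPDATE a=15 (auto-commit; committed a=15)
Op 2: BEGIN: in_txn=True, pending={}
Op 3: UPDATE c=4 (pending; pending now {c=4})
Op 4: UPDATE c=24 (pending; pending now {c=24})
Op 5: COMMIT: merged ['c'] into committed; committed now {a=15, b=1, c=24, d=9, e=7}
Op 6: BEGIN: in_txn=True, pending={}
Op 7: COMMIT: merged [] into committed; committed now {a=15, b=1, c=24, d=9, e=7}
Op 8: UPDATE e=24 (auto-commit; committed e=24)
Final committed: {a=15, b=1, c=24, d=9, e=24}

Answer: 15 1 24 9 24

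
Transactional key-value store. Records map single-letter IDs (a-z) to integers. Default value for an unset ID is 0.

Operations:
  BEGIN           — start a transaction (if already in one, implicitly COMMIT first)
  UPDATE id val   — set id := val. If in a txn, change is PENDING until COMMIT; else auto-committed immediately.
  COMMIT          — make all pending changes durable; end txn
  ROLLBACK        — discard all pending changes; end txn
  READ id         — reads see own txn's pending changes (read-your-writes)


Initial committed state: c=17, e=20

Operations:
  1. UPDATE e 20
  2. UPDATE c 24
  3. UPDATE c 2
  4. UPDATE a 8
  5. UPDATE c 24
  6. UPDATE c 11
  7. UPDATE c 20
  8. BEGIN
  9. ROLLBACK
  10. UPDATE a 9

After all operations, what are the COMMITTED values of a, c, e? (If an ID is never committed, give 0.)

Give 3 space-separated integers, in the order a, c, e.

Initial committed: {c=17, e=20}
Op 1: UPDATE e=20 (auto-commit; committed e=20)
Op 2: UPDATE c=24 (auto-commit; committed c=24)
Op 3: UPDATE c=2 (auto-commit; committed c=2)
Op 4: UPDATE a=8 (auto-commit; committed a=8)
Op 5: UPDATE c=24 (auto-commit; committed c=24)
Op 6: UPDATE c=11 (auto-commit; committed c=11)
Op 7: UPDATE c=20 (auto-commit; committed c=20)
Op 8: BEGIN: in_txn=True, pending={}
Op 9: ROLLBACK: discarded pending []; in_txn=False
Op 10: UPDATE a=9 (auto-commit; committed a=9)
Final committed: {a=9, c=20, e=20}

Answer: 9 20 20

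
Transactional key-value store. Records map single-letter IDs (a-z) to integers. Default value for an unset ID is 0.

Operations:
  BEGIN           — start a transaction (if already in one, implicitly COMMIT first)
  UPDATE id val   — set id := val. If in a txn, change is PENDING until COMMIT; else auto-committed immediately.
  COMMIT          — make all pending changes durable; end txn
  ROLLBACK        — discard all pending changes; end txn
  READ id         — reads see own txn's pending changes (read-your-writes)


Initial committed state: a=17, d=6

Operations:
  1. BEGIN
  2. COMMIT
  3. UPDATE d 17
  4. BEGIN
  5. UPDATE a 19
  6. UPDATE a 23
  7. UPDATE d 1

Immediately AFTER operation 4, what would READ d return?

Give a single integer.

Initial committed: {a=17, d=6}
Op 1: BEGIN: in_txn=True, pending={}
Op 2: COMMIT: merged [] into committed; committed now {a=17, d=6}
Op 3: UPDATE d=17 (auto-commit; committed d=17)
Op 4: BEGIN: in_txn=True, pending={}
After op 4: visible(d) = 17 (pending={}, committed={a=17, d=17})

Answer: 17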